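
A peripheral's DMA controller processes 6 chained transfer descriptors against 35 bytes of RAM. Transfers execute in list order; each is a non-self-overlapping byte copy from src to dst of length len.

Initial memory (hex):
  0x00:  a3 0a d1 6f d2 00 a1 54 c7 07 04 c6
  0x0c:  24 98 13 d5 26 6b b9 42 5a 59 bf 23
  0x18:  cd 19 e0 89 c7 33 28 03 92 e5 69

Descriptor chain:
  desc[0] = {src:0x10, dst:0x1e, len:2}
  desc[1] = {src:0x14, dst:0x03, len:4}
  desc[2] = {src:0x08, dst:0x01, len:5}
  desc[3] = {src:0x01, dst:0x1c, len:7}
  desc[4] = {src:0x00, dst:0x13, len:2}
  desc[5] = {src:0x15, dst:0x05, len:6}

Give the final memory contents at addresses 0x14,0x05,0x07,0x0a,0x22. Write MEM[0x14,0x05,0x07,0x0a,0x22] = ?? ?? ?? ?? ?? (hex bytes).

#0 dst[0x1e+2] := {0x26,0x6b}
#1 dst[0x03+4] := {0x5a,0x59,0xbf,0x23}
#2 dst[0x01+5] := {0xc7,0x07,0x04,0xc6,0x24}
#3 dst[0x1c+7] := {0xc7,0x07,0x04,0xc6,0x24,0x23,0x54}
#4 dst[0x13+2] := {0xa3,0xc7}
#5 dst[0x05+6] := {0x59,0xbf,0x23,0xcd,0x19,0xe0}
query mem[0x14]=0xc7, mem[0x05]=0x59, mem[0x07]=0x23, mem[0x0a]=0xe0, mem[0x22]=0x54

MEM[0x14,0x05,0x07,0x0a,0x22] = c7 59 23 e0 54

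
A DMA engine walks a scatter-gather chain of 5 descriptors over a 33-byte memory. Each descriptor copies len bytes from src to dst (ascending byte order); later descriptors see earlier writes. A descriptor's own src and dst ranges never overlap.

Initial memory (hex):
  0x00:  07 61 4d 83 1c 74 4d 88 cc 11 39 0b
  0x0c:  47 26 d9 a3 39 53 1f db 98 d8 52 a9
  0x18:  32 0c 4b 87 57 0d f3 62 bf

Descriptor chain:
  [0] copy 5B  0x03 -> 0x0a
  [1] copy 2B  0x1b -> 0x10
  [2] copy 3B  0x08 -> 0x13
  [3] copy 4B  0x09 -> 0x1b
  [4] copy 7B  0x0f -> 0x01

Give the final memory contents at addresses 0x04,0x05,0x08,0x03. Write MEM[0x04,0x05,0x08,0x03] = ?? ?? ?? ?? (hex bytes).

  after D0: wrote 5B at 0x0a = 831c744d88
  after D1: wrote 2B at 0x10 = 8757
  after D2: wrote 3B at 0x13 = cc1183
  after D3: wrote 4B at 0x1b = 11831c74
  after D4: wrote 7B at 0x01 = a387571fcc1183
query mem[0x04]=0x1f, mem[0x05]=0xcc, mem[0x08]=0xcc, mem[0x03]=0x57

MEM[0x04,0x05,0x08,0x03] = 1f cc cc 57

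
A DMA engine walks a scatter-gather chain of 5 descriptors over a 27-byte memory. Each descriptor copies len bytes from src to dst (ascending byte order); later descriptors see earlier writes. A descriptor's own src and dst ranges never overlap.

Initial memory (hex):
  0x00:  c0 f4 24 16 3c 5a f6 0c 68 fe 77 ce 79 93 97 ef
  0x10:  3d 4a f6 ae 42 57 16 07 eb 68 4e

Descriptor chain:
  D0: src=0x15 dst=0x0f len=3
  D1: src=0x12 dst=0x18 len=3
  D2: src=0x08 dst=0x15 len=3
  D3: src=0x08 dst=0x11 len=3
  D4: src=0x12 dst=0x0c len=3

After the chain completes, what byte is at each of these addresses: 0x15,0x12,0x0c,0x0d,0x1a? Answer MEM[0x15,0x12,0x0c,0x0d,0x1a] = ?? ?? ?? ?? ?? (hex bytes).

MEM[0x15,0x12,0x0c,0x0d,0x1a] = 68 fe fe 77 42

  after D0: wrote 3B at 0x0f = 571607
  after D1: wrote 3B at 0x18 = f6ae42
  after D2: wrote 3B at 0x15 = 68fe77
  after D3: wrote 3B at 0x11 = 68fe77
  after D4: wrote 3B at 0x0c = fe7742
query mem[0x15]=0x68, mem[0x12]=0xfe, mem[0x0c]=0xfe, mem[0x0d]=0x77, mem[0x1a]=0x42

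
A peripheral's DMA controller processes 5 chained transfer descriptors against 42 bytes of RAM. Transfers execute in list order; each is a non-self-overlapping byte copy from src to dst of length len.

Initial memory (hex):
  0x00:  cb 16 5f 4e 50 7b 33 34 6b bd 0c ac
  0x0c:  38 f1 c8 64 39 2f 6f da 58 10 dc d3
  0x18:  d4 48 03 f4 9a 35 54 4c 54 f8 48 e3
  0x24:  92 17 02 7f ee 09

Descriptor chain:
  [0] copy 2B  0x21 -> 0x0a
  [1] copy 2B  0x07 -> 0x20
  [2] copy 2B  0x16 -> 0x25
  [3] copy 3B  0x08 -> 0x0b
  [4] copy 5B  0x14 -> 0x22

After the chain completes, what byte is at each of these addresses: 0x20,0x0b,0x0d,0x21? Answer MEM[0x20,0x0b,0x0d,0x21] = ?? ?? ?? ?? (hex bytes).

MEM[0x20,0x0b,0x0d,0x21] = 34 6b f8 6b

D0: mem[0x0a..0x0b] <- [f8 48]
D1: mem[0x20..0x21] <- [34 6b]
D2: mem[0x25..0x26] <- [dc d3]
D3: mem[0x0b..0x0d] <- [6b bd f8]
D4: mem[0x22..0x26] <- [58 10 dc d3 d4]
query mem[0x20]=0x34, mem[0x0b]=0x6b, mem[0x0d]=0xf8, mem[0x21]=0x6b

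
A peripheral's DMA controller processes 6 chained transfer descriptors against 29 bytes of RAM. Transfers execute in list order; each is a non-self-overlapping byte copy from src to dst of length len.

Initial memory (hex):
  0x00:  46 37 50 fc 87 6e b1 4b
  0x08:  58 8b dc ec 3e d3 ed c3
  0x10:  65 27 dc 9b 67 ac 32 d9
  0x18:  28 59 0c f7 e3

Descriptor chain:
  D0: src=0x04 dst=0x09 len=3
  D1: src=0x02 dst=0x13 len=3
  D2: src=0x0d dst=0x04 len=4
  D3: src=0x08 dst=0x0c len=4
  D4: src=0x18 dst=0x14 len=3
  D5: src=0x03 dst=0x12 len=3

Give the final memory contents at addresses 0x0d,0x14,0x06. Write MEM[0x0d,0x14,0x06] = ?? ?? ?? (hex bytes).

[0] 0x04->0x09 len=3 : 87 6e b1
[1] 0x02->0x13 len=3 : 50 fc 87
[2] 0x0d->0x04 len=4 : d3 ed c3 65
[3] 0x08->0x0c len=4 : 58 87 6e b1
[4] 0x18->0x14 len=3 : 28 59 0c
[5] 0x03->0x12 len=3 : fc d3 ed
query mem[0x0d]=0x87, mem[0x14]=0xed, mem[0x06]=0xc3

MEM[0x0d,0x14,0x06] = 87 ed c3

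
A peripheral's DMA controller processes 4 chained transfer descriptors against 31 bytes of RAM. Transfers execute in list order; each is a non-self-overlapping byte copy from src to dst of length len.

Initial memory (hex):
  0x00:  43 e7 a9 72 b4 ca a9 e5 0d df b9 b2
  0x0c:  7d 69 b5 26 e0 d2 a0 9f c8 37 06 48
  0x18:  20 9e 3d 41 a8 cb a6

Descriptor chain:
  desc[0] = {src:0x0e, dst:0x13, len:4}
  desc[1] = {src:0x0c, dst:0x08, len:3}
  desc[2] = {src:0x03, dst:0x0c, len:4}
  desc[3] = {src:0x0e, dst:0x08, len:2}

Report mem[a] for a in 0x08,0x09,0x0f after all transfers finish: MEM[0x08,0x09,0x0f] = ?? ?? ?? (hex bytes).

D0: mem[0x13..0x16] <- [b5 26 e0 d2]
D1: mem[0x08..0x0a] <- [7d 69 b5]
D2: mem[0x0c..0x0f] <- [72 b4 ca a9]
D3: mem[0x08..0x09] <- [ca a9]
query mem[0x08]=0xca, mem[0x09]=0xa9, mem[0x0f]=0xa9

MEM[0x08,0x09,0x0f] = ca a9 a9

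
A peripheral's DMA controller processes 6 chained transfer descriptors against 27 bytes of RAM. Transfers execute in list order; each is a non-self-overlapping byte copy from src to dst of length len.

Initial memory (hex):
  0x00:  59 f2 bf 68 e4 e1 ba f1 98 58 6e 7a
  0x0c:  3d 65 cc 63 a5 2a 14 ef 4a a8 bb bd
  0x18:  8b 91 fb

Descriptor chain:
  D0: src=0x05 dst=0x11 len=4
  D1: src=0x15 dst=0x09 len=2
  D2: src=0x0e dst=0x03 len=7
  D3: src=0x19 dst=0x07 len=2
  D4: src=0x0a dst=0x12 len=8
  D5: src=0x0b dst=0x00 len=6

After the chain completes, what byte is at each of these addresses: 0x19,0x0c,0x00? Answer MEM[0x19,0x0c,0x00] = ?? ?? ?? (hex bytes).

#0 dst[0x11+4] := {0xe1,0xba,0xf1,0x98}
#1 dst[0x09+2] := {0xa8,0xbb}
#2 dst[0x03+7] := {0xcc,0x63,0xa5,0xe1,0xba,0xf1,0x98}
#3 dst[0x07+2] := {0x91,0xfb}
#4 dst[0x12+8] := {0xbb,0x7a,0x3d,0x65,0xcc,0x63,0xa5,0xe1}
#5 dst[0x00+6] := {0x7a,0x3d,0x65,0xcc,0x63,0xa5}
query mem[0x19]=0xe1, mem[0x0c]=0x3d, mem[0x00]=0x7a

MEM[0x19,0x0c,0x00] = e1 3d 7a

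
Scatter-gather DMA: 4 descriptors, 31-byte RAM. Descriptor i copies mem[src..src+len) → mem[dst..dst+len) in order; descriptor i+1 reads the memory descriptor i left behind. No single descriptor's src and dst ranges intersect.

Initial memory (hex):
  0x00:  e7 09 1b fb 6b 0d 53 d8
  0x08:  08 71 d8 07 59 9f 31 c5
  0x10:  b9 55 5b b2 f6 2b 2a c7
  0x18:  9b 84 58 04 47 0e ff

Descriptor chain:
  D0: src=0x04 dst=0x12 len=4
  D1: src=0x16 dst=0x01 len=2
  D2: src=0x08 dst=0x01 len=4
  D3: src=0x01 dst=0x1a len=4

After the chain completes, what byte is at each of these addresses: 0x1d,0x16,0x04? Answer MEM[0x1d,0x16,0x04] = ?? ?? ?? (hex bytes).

MEM[0x1d,0x16,0x04] = 07 2a 07

D0: mem[0x12..0x15] <- [6b 0d 53 d8]
D1: mem[0x01..0x02] <- [2a c7]
D2: mem[0x01..0x04] <- [08 71 d8 07]
D3: mem[0x1a..0x1d] <- [08 71 d8 07]
query mem[0x1d]=0x07, mem[0x16]=0x2a, mem[0x04]=0x07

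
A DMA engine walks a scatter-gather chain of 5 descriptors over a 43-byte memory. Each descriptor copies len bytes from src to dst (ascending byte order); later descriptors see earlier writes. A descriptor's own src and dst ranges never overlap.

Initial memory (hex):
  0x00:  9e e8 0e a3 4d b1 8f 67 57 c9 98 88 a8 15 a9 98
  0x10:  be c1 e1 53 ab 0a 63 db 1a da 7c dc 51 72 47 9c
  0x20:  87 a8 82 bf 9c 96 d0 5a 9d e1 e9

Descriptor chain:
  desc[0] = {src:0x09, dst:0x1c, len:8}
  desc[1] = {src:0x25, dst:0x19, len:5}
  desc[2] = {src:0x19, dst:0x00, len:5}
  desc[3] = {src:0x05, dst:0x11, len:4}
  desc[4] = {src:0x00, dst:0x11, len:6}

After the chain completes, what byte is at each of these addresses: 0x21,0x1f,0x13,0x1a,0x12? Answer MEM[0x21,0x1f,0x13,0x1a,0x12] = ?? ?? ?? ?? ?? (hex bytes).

MEM[0x21,0x1f,0x13,0x1a,0x12] = a9 a8 5a d0 d0

  after D0: wrote 8B at 0x1c = c99888a815a998be
  after D1: wrote 5B at 0x19 = 96d05a9de1
  after D2: wrote 5B at 0x00 = 96d05a9de1
  after D3: wrote 4B at 0x11 = b18f6757
  after D4: wrote 6B at 0x11 = 96d05a9de1b1
query mem[0x21]=0xa9, mem[0x1f]=0xa8, mem[0x13]=0x5a, mem[0x1a]=0xd0, mem[0x12]=0xd0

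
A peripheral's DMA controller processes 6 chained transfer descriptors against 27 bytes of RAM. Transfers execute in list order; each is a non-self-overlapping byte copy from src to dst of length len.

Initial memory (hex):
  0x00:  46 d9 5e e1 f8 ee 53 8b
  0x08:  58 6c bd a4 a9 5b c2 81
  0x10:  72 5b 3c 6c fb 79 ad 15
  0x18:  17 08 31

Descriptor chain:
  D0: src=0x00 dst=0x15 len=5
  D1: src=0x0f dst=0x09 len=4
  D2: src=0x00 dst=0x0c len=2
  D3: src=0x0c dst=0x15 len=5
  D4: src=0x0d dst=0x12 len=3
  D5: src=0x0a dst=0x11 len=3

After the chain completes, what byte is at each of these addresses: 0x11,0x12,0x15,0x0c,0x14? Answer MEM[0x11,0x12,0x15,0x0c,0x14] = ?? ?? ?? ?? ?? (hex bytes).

MEM[0x11,0x12,0x15,0x0c,0x14] = 72 5b 46 46 81

  after D0: wrote 5B at 0x15 = 46d95ee1f8
  after D1: wrote 4B at 0x09 = 81725b3c
  after D2: wrote 2B at 0x0c = 46d9
  after D3: wrote 5B at 0x15 = 46d9c28172
  after D4: wrote 3B at 0x12 = d9c281
  after D5: wrote 3B at 0x11 = 725b46
query mem[0x11]=0x72, mem[0x12]=0x5b, mem[0x15]=0x46, mem[0x0c]=0x46, mem[0x14]=0x81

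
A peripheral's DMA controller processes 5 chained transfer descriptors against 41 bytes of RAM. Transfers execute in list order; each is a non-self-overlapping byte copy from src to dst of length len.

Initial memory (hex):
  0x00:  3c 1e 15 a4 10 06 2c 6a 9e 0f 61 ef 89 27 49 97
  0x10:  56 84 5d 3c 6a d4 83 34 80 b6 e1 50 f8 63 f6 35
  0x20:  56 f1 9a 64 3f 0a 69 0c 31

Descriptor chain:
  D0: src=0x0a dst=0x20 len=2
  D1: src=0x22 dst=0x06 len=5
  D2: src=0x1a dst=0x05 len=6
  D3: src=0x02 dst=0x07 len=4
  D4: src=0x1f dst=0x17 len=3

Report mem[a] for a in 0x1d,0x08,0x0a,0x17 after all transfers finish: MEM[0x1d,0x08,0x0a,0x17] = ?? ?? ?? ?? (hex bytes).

  after D0: wrote 2B at 0x20 = 61ef
  after D1: wrote 5B at 0x06 = 9a643f0a69
  after D2: wrote 6B at 0x05 = e150f863f635
  after D3: wrote 4B at 0x07 = 15a410e1
  after D4: wrote 3B at 0x17 = 3561ef
query mem[0x1d]=0x63, mem[0x08]=0xa4, mem[0x0a]=0xe1, mem[0x17]=0x35

MEM[0x1d,0x08,0x0a,0x17] = 63 a4 e1 35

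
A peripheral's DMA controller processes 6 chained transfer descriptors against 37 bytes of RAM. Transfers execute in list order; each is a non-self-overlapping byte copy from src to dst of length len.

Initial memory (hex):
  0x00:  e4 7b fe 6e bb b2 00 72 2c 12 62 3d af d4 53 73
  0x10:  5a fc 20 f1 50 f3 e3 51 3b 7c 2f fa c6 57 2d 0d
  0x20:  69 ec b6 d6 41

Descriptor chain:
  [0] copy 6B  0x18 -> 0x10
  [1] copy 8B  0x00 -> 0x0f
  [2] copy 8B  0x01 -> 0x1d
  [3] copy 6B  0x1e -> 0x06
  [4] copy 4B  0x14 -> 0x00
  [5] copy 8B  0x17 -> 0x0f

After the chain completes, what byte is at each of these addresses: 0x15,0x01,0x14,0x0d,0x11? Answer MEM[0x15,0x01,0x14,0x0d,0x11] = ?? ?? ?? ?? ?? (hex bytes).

[0] 0x18->0x10 len=6 : 3b 7c 2f fa c6 57
[1] 0x00->0x0f len=8 : e4 7b fe 6e bb b2 00 72
[2] 0x01->0x1d len=8 : 7b fe 6e bb b2 00 72 2c
[3] 0x1e->0x06 len=6 : fe 6e bb b2 00 72
[4] 0x14->0x00 len=4 : b2 00 72 51
[5] 0x17->0x0f len=8 : 51 3b 7c 2f fa c6 7b fe
query mem[0x15]=0x7b, mem[0x01]=0x00, mem[0x14]=0xc6, mem[0x0d]=0xd4, mem[0x11]=0x7c

MEM[0x15,0x01,0x14,0x0d,0x11] = 7b 00 c6 d4 7c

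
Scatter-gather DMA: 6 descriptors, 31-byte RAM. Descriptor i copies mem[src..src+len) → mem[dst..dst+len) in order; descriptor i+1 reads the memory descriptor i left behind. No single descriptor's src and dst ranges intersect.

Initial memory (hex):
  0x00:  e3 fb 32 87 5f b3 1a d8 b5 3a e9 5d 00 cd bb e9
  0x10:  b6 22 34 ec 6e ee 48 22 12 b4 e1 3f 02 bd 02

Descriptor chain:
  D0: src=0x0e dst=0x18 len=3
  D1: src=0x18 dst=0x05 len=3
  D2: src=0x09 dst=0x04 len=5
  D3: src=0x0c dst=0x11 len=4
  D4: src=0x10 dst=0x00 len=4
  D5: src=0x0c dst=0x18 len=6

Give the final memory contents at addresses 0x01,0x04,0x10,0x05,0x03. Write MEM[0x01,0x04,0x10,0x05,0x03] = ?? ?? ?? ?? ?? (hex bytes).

MEM[0x01,0x04,0x10,0x05,0x03] = 00 3a b6 e9 bb

D0: mem[0x18..0x1a] <- [bb e9 b6]
D1: mem[0x05..0x07] <- [bb e9 b6]
D2: mem[0x04..0x08] <- [3a e9 5d 00 cd]
D3: mem[0x11..0x14] <- [00 cd bb e9]
D4: mem[0x00..0x03] <- [b6 00 cd bb]
D5: mem[0x18..0x1d] <- [00 cd bb e9 b6 00]
query mem[0x01]=0x00, mem[0x04]=0x3a, mem[0x10]=0xb6, mem[0x05]=0xe9, mem[0x03]=0xbb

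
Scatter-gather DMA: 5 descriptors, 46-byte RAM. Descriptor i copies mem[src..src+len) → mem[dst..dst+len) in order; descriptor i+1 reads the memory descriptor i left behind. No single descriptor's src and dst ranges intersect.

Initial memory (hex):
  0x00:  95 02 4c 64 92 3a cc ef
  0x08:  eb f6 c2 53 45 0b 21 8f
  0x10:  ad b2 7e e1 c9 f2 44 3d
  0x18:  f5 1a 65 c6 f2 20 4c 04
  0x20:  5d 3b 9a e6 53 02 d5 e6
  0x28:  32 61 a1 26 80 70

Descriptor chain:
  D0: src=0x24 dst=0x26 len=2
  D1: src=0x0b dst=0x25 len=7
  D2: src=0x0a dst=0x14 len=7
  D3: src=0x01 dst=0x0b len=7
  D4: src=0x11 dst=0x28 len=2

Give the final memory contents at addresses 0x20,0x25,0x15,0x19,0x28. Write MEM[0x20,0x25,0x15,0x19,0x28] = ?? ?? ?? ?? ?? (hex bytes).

MEM[0x20,0x25,0x15,0x19,0x28] = 5d 53 53 8f ef

#0 dst[0x26+2] := {0x53,0x02}
#1 dst[0x25+7] := {0x53,0x45,0x0b,0x21,0x8f,0xad,0xb2}
#2 dst[0x14+7] := {0xc2,0x53,0x45,0x0b,0x21,0x8f,0xad}
#3 dst[0x0b+7] := {0x02,0x4c,0x64,0x92,0x3a,0xcc,0xef}
#4 dst[0x28+2] := {0xef,0x7e}
query mem[0x20]=0x5d, mem[0x25]=0x53, mem[0x15]=0x53, mem[0x19]=0x8f, mem[0x28]=0xef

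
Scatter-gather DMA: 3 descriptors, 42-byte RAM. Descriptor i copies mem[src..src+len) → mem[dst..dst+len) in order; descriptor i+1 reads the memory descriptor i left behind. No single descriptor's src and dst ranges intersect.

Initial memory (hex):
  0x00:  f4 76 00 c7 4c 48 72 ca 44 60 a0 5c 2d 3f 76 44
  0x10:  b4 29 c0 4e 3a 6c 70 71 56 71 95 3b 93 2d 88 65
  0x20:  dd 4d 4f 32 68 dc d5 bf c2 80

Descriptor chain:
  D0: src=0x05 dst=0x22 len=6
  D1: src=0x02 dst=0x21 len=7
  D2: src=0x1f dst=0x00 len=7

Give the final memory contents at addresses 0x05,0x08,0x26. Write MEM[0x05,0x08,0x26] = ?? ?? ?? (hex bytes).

MEM[0x05,0x08,0x26] = 48 44 ca

[0] 0x05->0x22 len=6 : 48 72 ca 44 60 a0
[1] 0x02->0x21 len=7 : 00 c7 4c 48 72 ca 44
[2] 0x1f->0x00 len=7 : 65 dd 00 c7 4c 48 72
query mem[0x05]=0x48, mem[0x08]=0x44, mem[0x26]=0xca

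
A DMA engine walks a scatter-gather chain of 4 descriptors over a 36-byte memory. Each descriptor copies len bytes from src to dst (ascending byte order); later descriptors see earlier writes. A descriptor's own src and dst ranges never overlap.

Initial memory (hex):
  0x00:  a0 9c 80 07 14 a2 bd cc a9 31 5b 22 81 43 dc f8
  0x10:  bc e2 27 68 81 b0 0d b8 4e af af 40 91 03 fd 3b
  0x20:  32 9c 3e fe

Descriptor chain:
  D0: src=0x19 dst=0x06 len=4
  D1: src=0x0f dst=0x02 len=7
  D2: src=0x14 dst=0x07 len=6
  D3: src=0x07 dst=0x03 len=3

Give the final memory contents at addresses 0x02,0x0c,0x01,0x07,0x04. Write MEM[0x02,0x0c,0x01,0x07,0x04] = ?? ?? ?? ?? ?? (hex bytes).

D0: mem[0x06..0x09] <- [af af 40 91]
D1: mem[0x02..0x08] <- [f8 bc e2 27 68 81 b0]
D2: mem[0x07..0x0c] <- [81 b0 0d b8 4e af]
D3: mem[0x03..0x05] <- [81 b0 0d]
query mem[0x02]=0xf8, mem[0x0c]=0xaf, mem[0x01]=0x9c, mem[0x07]=0x81, mem[0x04]=0xb0

MEM[0x02,0x0c,0x01,0x07,0x04] = f8 af 9c 81 b0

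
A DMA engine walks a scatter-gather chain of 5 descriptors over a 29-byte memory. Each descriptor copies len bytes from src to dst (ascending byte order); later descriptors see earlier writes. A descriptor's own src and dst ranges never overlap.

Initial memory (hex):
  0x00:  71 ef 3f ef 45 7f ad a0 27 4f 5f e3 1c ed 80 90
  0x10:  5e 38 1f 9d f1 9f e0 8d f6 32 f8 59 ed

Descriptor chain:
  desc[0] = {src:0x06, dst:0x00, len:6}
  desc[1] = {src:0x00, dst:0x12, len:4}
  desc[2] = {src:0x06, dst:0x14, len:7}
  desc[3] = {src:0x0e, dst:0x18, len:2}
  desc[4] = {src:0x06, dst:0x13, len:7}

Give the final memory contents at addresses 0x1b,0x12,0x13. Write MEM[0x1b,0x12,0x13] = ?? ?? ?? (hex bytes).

MEM[0x1b,0x12,0x13] = 59 ad ad

[0] 0x06->0x00 len=6 : ad a0 27 4f 5f e3
[1] 0x00->0x12 len=4 : ad a0 27 4f
[2] 0x06->0x14 len=7 : ad a0 27 4f 5f e3 1c
[3] 0x0e->0x18 len=2 : 80 90
[4] 0x06->0x13 len=7 : ad a0 27 4f 5f e3 1c
query mem[0x1b]=0x59, mem[0x12]=0xad, mem[0x13]=0xad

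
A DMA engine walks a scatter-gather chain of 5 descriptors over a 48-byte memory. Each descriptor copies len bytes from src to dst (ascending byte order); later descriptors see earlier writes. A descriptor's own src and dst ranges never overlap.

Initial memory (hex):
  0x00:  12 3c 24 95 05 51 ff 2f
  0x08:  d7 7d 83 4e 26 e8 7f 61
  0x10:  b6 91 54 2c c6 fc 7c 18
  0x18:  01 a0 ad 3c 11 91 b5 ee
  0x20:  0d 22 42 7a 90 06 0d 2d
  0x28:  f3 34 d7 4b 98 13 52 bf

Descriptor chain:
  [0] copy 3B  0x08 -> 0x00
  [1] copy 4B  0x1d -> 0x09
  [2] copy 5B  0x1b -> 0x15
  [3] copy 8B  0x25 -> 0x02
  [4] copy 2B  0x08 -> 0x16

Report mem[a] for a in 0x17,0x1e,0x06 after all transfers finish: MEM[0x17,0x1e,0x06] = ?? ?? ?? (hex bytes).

  after D0: wrote 3B at 0x00 = d77d83
  after D1: wrote 4B at 0x09 = 91b5ee0d
  after D2: wrote 5B at 0x15 = 3c1191b5ee
  after D3: wrote 8B at 0x02 = 060d2df334d74b98
  after D4: wrote 2B at 0x16 = 4b98
query mem[0x17]=0x98, mem[0x1e]=0xb5, mem[0x06]=0x34

MEM[0x17,0x1e,0x06] = 98 b5 34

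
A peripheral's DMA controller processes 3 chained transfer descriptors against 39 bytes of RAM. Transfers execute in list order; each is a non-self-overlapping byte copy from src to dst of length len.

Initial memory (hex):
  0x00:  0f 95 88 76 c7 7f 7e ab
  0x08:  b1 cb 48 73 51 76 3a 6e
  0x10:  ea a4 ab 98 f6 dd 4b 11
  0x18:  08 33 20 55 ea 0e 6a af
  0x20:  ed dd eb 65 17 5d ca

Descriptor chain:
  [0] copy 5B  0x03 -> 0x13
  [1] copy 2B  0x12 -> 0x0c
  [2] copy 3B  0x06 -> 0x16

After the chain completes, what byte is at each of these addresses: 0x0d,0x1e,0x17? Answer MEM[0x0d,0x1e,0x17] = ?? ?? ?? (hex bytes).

MEM[0x0d,0x1e,0x17] = 76 6a ab

  after D0: wrote 5B at 0x13 = 76c77f7eab
  after D1: wrote 2B at 0x0c = ab76
  after D2: wrote 3B at 0x16 = 7eabb1
query mem[0x0d]=0x76, mem[0x1e]=0x6a, mem[0x17]=0xab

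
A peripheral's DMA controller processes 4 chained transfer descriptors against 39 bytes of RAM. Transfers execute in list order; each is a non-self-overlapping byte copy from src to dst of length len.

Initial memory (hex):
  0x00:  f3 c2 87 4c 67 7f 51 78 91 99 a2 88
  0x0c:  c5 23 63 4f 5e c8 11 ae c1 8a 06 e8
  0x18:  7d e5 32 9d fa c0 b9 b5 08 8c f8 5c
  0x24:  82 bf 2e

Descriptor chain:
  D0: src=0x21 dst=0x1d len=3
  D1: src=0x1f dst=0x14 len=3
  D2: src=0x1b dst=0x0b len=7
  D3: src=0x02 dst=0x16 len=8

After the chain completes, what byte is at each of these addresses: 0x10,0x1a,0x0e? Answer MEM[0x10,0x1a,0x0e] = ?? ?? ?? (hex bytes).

MEM[0x10,0x1a,0x0e] = 08 51 f8

  after D0: wrote 3B at 0x1d = 8cf85c
  after D1: wrote 3B at 0x14 = 5c088c
  after D2: wrote 7B at 0x0b = 9dfa8cf85c088c
  after D3: wrote 8B at 0x16 = 874c677f51789199
query mem[0x10]=0x08, mem[0x1a]=0x51, mem[0x0e]=0xf8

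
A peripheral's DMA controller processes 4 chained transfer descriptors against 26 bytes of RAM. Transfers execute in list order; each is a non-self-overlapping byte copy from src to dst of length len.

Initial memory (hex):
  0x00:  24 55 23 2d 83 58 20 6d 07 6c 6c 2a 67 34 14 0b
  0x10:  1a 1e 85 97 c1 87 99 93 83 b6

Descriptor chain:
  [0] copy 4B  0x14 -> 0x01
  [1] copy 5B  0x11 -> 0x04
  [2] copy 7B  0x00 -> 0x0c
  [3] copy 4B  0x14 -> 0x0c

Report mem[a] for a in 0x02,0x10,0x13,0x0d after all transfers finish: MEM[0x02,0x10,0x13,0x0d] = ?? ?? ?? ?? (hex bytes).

MEM[0x02,0x10,0x13,0x0d] = 87 1e 97 87

[0] 0x14->0x01 len=4 : c1 87 99 93
[1] 0x11->0x04 len=5 : 1e 85 97 c1 87
[2] 0x00->0x0c len=7 : 24 c1 87 99 1e 85 97
[3] 0x14->0x0c len=4 : c1 87 99 93
query mem[0x02]=0x87, mem[0x10]=0x1e, mem[0x13]=0x97, mem[0x0d]=0x87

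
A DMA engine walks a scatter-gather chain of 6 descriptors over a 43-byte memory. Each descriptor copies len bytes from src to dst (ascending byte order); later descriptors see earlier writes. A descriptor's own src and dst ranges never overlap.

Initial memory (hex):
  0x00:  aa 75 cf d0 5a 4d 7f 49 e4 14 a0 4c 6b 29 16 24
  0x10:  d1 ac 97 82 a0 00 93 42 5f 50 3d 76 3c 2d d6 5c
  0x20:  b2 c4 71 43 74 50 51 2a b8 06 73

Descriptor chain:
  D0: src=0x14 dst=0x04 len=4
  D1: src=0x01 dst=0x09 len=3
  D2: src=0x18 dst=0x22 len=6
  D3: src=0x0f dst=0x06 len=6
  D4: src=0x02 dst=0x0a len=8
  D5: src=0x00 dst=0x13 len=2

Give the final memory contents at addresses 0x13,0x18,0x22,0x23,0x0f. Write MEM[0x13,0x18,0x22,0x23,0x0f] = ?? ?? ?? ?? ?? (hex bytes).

#0 dst[0x04+4] := {0xa0,0x00,0x93,0x42}
#1 dst[0x09+3] := {0x75,0xcf,0xd0}
#2 dst[0x22+6] := {0x5f,0x50,0x3d,0x76,0x3c,0x2d}
#3 dst[0x06+6] := {0x24,0xd1,0xac,0x97,0x82,0xa0}
#4 dst[0x0a+8] := {0xcf,0xd0,0xa0,0x00,0x24,0xd1,0xac,0x97}
#5 dst[0x13+2] := {0xaa,0x75}
query mem[0x13]=0xaa, mem[0x18]=0x5f, mem[0x22]=0x5f, mem[0x23]=0x50, mem[0x0f]=0xd1

MEM[0x13,0x18,0x22,0x23,0x0f] = aa 5f 5f 50 d1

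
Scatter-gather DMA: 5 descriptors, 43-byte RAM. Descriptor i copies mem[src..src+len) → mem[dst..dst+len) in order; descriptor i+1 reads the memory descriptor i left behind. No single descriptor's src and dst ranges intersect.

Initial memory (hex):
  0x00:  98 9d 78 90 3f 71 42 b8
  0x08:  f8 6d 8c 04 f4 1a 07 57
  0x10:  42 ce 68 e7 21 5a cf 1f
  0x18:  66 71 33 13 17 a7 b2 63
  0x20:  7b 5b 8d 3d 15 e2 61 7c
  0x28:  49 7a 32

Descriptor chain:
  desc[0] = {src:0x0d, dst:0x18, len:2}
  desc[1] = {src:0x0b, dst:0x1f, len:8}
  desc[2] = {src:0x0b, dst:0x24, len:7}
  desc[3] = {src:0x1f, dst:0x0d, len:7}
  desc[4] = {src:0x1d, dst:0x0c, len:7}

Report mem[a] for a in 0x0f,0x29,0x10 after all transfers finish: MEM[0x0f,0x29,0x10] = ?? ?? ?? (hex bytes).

#0 dst[0x18+2] := {0x1a,0x07}
#1 dst[0x1f+8] := {0x04,0xf4,0x1a,0x07,0x57,0x42,0xce,0x68}
#2 dst[0x24+7] := {0x04,0xf4,0x1a,0x07,0x57,0x42,0xce}
#3 dst[0x0d+7] := {0x04,0xf4,0x1a,0x07,0x57,0x04,0xf4}
#4 dst[0x0c+7] := {0xa7,0xb2,0x04,0xf4,0x1a,0x07,0x57}
query mem[0x0f]=0xf4, mem[0x29]=0x42, mem[0x10]=0x1a

MEM[0x0f,0x29,0x10] = f4 42 1a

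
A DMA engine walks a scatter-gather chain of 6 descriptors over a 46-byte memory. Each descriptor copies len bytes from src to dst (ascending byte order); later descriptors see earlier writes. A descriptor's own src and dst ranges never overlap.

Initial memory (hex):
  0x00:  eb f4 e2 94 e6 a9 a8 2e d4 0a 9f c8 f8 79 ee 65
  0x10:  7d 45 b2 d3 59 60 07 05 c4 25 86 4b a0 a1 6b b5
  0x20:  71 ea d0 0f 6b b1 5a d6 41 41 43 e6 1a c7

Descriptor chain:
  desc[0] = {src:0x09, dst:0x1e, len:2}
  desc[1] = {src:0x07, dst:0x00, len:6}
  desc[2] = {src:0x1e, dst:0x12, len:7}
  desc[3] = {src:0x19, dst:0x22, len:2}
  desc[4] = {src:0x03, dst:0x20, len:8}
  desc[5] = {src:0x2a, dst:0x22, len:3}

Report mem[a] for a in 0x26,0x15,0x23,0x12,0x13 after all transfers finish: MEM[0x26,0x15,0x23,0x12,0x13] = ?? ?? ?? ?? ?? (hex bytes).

  after D0: wrote 2B at 0x1e = 0a9f
  after D1: wrote 6B at 0x00 = 2ed40a9fc8f8
  after D2: wrote 7B at 0x12 = 0a9f71ead00f6b
  after D3: wrote 2B at 0x22 = 2586
  after D4: wrote 8B at 0x20 = 9fc8f8a82ed40a9f
  after D5: wrote 3B at 0x22 = 43e61a
query mem[0x26]=0x0a, mem[0x15]=0xea, mem[0x23]=0xe6, mem[0x12]=0x0a, mem[0x13]=0x9f

MEM[0x26,0x15,0x23,0x12,0x13] = 0a ea e6 0a 9f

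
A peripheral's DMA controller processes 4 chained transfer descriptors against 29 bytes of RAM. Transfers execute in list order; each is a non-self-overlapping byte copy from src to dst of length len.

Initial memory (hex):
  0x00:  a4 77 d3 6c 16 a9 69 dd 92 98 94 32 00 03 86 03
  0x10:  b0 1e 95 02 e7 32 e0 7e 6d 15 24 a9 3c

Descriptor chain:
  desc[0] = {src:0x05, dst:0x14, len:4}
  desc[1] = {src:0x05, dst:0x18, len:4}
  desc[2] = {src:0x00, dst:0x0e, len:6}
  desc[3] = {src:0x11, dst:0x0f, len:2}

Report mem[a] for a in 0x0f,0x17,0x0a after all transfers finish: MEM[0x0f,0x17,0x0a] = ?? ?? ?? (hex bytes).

D0: mem[0x14..0x17] <- [a9 69 dd 92]
D1: mem[0x18..0x1b] <- [a9 69 dd 92]
D2: mem[0x0e..0x13] <- [a4 77 d3 6c 16 a9]
D3: mem[0x0f..0x10] <- [6c 16]
query mem[0x0f]=0x6c, mem[0x17]=0x92, mem[0x0a]=0x94

MEM[0x0f,0x17,0x0a] = 6c 92 94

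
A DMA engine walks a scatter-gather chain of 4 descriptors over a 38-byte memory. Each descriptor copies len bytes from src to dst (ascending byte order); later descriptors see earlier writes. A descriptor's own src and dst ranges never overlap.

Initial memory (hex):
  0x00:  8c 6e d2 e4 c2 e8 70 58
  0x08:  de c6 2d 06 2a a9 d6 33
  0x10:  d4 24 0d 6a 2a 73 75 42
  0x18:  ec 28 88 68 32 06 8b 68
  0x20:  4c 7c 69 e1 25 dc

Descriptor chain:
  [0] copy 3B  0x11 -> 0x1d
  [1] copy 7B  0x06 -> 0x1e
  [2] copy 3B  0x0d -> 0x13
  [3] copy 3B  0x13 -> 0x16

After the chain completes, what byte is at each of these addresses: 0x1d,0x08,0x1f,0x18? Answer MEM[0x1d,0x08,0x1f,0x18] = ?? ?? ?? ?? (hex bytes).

MEM[0x1d,0x08,0x1f,0x18] = 24 de 58 33

[0] 0x11->0x1d len=3 : 24 0d 6a
[1] 0x06->0x1e len=7 : 70 58 de c6 2d 06 2a
[2] 0x0d->0x13 len=3 : a9 d6 33
[3] 0x13->0x16 len=3 : a9 d6 33
query mem[0x1d]=0x24, mem[0x08]=0xde, mem[0x1f]=0x58, mem[0x18]=0x33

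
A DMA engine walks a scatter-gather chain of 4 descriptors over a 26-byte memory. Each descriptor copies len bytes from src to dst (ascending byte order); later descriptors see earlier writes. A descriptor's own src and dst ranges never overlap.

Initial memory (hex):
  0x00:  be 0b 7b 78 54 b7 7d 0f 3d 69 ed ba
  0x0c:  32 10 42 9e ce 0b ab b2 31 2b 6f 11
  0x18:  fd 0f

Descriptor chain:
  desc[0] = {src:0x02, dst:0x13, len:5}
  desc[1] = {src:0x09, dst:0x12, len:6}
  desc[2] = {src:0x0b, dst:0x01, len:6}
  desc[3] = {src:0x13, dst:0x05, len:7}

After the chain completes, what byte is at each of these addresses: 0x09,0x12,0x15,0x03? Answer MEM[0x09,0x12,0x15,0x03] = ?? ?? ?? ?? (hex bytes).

[0] 0x02->0x13 len=5 : 7b 78 54 b7 7d
[1] 0x09->0x12 len=6 : 69 ed ba 32 10 42
[2] 0x0b->0x01 len=6 : ba 32 10 42 9e ce
[3] 0x13->0x05 len=7 : ed ba 32 10 42 fd 0f
query mem[0x09]=0x42, mem[0x12]=0x69, mem[0x15]=0x32, mem[0x03]=0x10

MEM[0x09,0x12,0x15,0x03] = 42 69 32 10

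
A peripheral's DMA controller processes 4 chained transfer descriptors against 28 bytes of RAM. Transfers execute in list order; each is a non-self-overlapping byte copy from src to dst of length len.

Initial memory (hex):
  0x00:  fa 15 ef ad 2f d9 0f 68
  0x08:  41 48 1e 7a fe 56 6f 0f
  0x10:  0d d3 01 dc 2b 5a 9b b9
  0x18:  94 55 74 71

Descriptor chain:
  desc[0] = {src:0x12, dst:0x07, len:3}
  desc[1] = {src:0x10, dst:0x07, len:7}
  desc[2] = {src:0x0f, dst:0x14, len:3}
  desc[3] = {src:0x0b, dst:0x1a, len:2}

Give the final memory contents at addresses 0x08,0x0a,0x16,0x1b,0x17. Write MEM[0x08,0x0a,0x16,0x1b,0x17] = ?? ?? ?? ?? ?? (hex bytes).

[0] 0x12->0x07 len=3 : 01 dc 2b
[1] 0x10->0x07 len=7 : 0d d3 01 dc 2b 5a 9b
[2] 0x0f->0x14 len=3 : 0f 0d d3
[3] 0x0b->0x1a len=2 : 2b 5a
query mem[0x08]=0xd3, mem[0x0a]=0xdc, mem[0x16]=0xd3, mem[0x1b]=0x5a, mem[0x17]=0xb9

MEM[0x08,0x0a,0x16,0x1b,0x17] = d3 dc d3 5a b9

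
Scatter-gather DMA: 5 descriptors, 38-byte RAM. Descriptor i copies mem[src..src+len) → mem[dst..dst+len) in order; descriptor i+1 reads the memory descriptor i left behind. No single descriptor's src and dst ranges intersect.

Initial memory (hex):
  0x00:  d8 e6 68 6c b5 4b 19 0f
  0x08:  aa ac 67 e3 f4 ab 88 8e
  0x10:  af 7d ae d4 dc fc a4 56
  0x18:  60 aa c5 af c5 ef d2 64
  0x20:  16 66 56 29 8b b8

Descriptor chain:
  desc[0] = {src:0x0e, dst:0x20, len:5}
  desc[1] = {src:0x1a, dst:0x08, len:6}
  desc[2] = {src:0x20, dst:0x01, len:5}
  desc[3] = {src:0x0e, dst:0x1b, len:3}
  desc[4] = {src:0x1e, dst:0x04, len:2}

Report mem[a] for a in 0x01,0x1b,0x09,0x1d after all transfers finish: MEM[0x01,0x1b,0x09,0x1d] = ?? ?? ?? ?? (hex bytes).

MEM[0x01,0x1b,0x09,0x1d] = 88 88 af af

  after D0: wrote 5B at 0x20 = 888eaf7dae
  after D1: wrote 6B at 0x08 = c5afc5efd264
  after D2: wrote 5B at 0x01 = 888eaf7dae
  after D3: wrote 3B at 0x1b = 888eaf
  after D4: wrote 2B at 0x04 = d264
query mem[0x01]=0x88, mem[0x1b]=0x88, mem[0x09]=0xaf, mem[0x1d]=0xaf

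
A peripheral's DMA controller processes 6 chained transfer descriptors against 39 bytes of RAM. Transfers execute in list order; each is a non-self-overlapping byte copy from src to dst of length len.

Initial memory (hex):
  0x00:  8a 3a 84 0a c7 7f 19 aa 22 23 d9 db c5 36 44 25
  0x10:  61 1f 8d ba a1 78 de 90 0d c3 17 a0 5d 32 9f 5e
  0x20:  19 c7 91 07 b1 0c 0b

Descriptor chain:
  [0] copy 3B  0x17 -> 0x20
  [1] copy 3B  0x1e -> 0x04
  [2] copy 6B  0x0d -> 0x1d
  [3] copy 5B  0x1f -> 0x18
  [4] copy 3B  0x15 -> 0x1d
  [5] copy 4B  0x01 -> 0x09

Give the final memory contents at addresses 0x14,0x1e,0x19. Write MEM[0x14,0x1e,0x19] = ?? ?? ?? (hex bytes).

#0 dst[0x20+3] := {0x90,0x0d,0xc3}
#1 dst[0x04+3] := {0x9f,0x5e,0x90}
#2 dst[0x1d+6] := {0x36,0x44,0x25,0x61,0x1f,0x8d}
#3 dst[0x18+5] := {0x25,0x61,0x1f,0x8d,0x07}
#4 dst[0x1d+3] := {0x78,0xde,0x90}
#5 dst[0x09+4] := {0x3a,0x84,0x0a,0x9f}
query mem[0x14]=0xa1, mem[0x1e]=0xde, mem[0x19]=0x61

MEM[0x14,0x1e,0x19] = a1 de 61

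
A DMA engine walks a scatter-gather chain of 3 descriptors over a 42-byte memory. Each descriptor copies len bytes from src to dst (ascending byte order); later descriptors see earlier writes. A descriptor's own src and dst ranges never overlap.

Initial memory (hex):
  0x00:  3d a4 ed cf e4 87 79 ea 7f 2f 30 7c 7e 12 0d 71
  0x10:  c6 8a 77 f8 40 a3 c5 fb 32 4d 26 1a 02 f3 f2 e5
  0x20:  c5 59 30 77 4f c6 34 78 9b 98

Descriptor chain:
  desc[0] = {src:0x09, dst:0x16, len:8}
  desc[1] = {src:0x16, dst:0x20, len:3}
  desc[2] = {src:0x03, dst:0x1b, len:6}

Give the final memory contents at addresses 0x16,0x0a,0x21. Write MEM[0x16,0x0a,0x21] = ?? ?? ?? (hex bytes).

[0] 0x09->0x16 len=8 : 2f 30 7c 7e 12 0d 71 c6
[1] 0x16->0x20 len=3 : 2f 30 7c
[2] 0x03->0x1b len=6 : cf e4 87 79 ea 7f
query mem[0x16]=0x2f, mem[0x0a]=0x30, mem[0x21]=0x30

MEM[0x16,0x0a,0x21] = 2f 30 30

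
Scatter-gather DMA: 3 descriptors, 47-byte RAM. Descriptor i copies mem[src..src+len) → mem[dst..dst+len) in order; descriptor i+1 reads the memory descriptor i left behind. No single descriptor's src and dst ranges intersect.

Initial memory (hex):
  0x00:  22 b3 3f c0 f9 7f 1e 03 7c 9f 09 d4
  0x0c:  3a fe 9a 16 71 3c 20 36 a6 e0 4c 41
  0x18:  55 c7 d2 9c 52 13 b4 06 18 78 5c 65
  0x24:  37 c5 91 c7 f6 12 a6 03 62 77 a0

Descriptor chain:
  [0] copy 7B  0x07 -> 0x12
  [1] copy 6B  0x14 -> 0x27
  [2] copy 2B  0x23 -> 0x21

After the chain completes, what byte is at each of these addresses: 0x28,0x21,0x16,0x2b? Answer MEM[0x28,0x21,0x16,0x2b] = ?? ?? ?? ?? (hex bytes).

MEM[0x28,0x21,0x16,0x2b] = 09 65 d4 fe

  after D0: wrote 7B at 0x12 = 037c9f09d43afe
  after D1: wrote 6B at 0x27 = 9f09d43afec7
  after D2: wrote 2B at 0x21 = 6537
query mem[0x28]=0x09, mem[0x21]=0x65, mem[0x16]=0xd4, mem[0x2b]=0xfe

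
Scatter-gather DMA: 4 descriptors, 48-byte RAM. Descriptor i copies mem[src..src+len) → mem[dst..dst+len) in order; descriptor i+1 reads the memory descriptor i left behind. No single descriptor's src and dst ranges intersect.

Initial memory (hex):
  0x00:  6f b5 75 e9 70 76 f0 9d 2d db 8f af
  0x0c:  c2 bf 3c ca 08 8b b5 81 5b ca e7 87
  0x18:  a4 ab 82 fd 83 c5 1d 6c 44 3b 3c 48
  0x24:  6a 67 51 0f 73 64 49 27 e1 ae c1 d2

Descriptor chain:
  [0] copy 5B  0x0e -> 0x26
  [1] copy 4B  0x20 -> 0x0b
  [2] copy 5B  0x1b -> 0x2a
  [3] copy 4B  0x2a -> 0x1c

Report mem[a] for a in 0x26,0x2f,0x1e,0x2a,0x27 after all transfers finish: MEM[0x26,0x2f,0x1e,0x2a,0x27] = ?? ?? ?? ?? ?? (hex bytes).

MEM[0x26,0x2f,0x1e,0x2a,0x27] = 3c d2 c5 fd ca

D0: mem[0x26..0x2a] <- [3c ca 08 8b b5]
D1: mem[0x0b..0x0e] <- [44 3b 3c 48]
D2: mem[0x2a..0x2e] <- [fd 83 c5 1d 6c]
D3: mem[0x1c..0x1f] <- [fd 83 c5 1d]
query mem[0x26]=0x3c, mem[0x2f]=0xd2, mem[0x1e]=0xc5, mem[0x2a]=0xfd, mem[0x27]=0xca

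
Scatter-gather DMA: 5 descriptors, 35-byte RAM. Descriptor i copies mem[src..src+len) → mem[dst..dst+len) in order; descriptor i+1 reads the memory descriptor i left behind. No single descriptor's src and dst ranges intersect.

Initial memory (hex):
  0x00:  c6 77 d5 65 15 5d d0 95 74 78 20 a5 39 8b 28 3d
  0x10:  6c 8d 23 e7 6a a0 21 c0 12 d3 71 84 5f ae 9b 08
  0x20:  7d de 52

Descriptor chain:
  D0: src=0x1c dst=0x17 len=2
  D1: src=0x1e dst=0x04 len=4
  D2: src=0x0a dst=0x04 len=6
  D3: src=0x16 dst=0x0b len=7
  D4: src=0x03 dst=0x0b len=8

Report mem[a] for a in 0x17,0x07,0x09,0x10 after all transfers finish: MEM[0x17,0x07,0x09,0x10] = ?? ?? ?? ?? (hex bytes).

  after D0: wrote 2B at 0x17 = 5fae
  after D1: wrote 4B at 0x04 = 9b087dde
  after D2: wrote 6B at 0x04 = 20a5398b283d
  after D3: wrote 7B at 0x0b = 215faed371845f
  after D4: wrote 8B at 0x0b = 6520a5398b283d20
query mem[0x17]=0x5f, mem[0x07]=0x8b, mem[0x09]=0x3d, mem[0x10]=0x28

MEM[0x17,0x07,0x09,0x10] = 5f 8b 3d 28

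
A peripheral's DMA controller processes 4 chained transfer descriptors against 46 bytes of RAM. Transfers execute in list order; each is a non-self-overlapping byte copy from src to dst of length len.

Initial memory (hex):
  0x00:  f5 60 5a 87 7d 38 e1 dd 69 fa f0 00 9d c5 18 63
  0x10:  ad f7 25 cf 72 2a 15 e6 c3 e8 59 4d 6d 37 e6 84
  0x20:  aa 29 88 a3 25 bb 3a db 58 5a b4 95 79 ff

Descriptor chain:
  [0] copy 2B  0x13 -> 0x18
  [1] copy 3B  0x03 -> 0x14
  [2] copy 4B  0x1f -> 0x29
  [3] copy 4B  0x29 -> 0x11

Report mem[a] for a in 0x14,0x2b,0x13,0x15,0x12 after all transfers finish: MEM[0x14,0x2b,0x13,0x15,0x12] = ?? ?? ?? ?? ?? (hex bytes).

[0] 0x13->0x18 len=2 : cf 72
[1] 0x03->0x14 len=3 : 87 7d 38
[2] 0x1f->0x29 len=4 : 84 aa 29 88
[3] 0x29->0x11 len=4 : 84 aa 29 88
query mem[0x14]=0x88, mem[0x2b]=0x29, mem[0x13]=0x29, mem[0x15]=0x7d, mem[0x12]=0xaa

MEM[0x14,0x2b,0x13,0x15,0x12] = 88 29 29 7d aa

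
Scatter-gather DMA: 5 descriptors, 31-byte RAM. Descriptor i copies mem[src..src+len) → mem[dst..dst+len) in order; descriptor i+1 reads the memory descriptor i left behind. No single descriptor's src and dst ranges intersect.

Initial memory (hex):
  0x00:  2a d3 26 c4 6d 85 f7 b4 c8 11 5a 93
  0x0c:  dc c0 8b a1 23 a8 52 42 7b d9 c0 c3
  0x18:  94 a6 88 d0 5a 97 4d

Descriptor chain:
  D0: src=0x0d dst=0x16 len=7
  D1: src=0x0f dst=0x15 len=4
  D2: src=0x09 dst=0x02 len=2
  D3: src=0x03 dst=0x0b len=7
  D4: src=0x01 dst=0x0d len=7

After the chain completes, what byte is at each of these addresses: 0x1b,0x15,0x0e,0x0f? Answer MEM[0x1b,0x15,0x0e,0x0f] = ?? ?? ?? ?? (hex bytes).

  after D0: wrote 7B at 0x16 = c08ba123a85242
  after D1: wrote 4B at 0x15 = a123a852
  after D2: wrote 2B at 0x02 = 115a
  after D3: wrote 7B at 0x0b = 5a6d85f7b4c811
  after D4: wrote 7B at 0x0d = d3115a6d85f7b4
query mem[0x1b]=0x52, mem[0x15]=0xa1, mem[0x0e]=0x11, mem[0x0f]=0x5a

MEM[0x1b,0x15,0x0e,0x0f] = 52 a1 11 5a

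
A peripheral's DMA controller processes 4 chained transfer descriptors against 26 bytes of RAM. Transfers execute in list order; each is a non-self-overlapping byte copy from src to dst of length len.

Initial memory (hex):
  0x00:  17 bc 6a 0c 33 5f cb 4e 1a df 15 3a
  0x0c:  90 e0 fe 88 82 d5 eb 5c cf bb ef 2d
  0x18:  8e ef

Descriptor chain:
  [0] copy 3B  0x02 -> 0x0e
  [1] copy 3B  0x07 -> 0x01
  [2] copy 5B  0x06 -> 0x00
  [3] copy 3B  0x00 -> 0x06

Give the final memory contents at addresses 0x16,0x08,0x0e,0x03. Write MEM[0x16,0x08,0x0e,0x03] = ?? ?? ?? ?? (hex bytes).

#0 dst[0x0e+3] := {0x6a,0x0c,0x33}
#1 dst[0x01+3] := {0x4e,0x1a,0xdf}
#2 dst[0x00+5] := {0xcb,0x4e,0x1a,0xdf,0x15}
#3 dst[0x06+3] := {0xcb,0x4e,0x1a}
query mem[0x16]=0xef, mem[0x08]=0x1a, mem[0x0e]=0x6a, mem[0x03]=0xdf

MEM[0x16,0x08,0x0e,0x03] = ef 1a 6a df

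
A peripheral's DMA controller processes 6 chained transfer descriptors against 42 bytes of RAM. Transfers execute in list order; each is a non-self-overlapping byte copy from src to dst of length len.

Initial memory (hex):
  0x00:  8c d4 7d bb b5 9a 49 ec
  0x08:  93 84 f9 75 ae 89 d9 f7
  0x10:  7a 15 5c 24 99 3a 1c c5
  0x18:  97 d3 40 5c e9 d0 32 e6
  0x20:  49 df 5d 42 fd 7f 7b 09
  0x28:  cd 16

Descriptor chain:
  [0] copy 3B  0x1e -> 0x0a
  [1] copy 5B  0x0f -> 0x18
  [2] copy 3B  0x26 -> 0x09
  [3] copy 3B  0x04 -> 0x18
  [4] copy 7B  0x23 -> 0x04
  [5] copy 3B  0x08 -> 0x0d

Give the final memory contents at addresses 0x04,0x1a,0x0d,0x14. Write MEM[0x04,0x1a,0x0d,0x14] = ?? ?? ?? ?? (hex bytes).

MEM[0x04,0x1a,0x0d,0x14] = 42 49 09 99

D0: mem[0x0a..0x0c] <- [32 e6 49]
D1: mem[0x18..0x1c] <- [f7 7a 15 5c 24]
D2: mem[0x09..0x0b] <- [7b 09 cd]
D3: mem[0x18..0x1a] <- [b5 9a 49]
D4: mem[0x04..0x0a] <- [42 fd 7f 7b 09 cd 16]
D5: mem[0x0d..0x0f] <- [09 cd 16]
query mem[0x04]=0x42, mem[0x1a]=0x49, mem[0x0d]=0x09, mem[0x14]=0x99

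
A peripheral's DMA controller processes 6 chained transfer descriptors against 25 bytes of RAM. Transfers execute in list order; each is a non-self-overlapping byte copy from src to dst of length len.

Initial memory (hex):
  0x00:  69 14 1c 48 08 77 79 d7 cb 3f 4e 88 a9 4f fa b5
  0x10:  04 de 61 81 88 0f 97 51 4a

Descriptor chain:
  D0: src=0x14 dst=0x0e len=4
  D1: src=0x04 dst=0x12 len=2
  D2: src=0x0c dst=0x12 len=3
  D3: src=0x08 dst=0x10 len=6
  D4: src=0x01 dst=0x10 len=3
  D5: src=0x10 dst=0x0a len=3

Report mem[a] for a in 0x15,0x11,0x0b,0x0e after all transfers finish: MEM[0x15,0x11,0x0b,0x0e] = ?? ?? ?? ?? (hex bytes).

[0] 0x14->0x0e len=4 : 88 0f 97 51
[1] 0x04->0x12 len=2 : 08 77
[2] 0x0c->0x12 len=3 : a9 4f 88
[3] 0x08->0x10 len=6 : cb 3f 4e 88 a9 4f
[4] 0x01->0x10 len=3 : 14 1c 48
[5] 0x10->0x0a len=3 : 14 1c 48
query mem[0x15]=0x4f, mem[0x11]=0x1c, mem[0x0b]=0x1c, mem[0x0e]=0x88

MEM[0x15,0x11,0x0b,0x0e] = 4f 1c 1c 88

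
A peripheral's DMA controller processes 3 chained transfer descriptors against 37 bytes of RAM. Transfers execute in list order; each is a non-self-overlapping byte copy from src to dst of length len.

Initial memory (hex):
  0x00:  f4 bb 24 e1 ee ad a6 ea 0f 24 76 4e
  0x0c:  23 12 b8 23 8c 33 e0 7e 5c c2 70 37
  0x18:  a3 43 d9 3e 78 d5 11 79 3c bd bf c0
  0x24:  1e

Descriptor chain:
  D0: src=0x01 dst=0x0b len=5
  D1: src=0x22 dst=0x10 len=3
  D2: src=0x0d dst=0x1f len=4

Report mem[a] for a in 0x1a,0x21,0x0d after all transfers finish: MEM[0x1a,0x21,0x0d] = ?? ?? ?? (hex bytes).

[0] 0x01->0x0b len=5 : bb 24 e1 ee ad
[1] 0x22->0x10 len=3 : bf c0 1e
[2] 0x0d->0x1f len=4 : e1 ee ad bf
query mem[0x1a]=0xd9, mem[0x21]=0xad, mem[0x0d]=0xe1

MEM[0x1a,0x21,0x0d] = d9 ad e1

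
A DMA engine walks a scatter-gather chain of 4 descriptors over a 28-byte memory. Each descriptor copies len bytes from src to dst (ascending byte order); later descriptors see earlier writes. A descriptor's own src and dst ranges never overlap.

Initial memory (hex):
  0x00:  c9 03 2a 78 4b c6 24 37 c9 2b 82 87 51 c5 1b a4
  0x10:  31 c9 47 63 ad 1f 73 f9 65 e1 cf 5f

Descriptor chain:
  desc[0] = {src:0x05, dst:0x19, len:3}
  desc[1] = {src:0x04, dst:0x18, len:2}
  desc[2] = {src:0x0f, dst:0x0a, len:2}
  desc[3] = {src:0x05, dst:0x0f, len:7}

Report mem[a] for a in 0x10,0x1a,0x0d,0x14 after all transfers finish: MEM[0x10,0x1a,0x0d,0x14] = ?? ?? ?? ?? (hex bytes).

D0: mem[0x19..0x1b] <- [c6 24 37]
D1: mem[0x18..0x19] <- [4b c6]
D2: mem[0x0a..0x0b] <- [a4 31]
D3: mem[0x0f..0x15] <- [c6 24 37 c9 2b a4 31]
query mem[0x10]=0x24, mem[0x1a]=0x24, mem[0x0d]=0xc5, mem[0x14]=0xa4

MEM[0x10,0x1a,0x0d,0x14] = 24 24 c5 a4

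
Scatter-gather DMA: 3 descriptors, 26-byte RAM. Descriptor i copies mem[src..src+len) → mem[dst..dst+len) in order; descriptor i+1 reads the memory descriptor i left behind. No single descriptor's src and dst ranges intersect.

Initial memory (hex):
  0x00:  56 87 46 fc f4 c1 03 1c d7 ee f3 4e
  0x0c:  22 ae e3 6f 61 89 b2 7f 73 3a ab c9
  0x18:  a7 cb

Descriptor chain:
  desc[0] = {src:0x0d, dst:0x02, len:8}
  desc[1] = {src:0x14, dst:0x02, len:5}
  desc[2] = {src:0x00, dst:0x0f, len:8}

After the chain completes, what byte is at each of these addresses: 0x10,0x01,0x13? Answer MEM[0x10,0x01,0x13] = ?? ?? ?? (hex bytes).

D0: mem[0x02..0x09] <- [ae e3 6f 61 89 b2 7f 73]
D1: mem[0x02..0x06] <- [73 3a ab c9 a7]
D2: mem[0x0f..0x16] <- [56 87 73 3a ab c9 a7 b2]
query mem[0x10]=0x87, mem[0x01]=0x87, mem[0x13]=0xab

MEM[0x10,0x01,0x13] = 87 87 ab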